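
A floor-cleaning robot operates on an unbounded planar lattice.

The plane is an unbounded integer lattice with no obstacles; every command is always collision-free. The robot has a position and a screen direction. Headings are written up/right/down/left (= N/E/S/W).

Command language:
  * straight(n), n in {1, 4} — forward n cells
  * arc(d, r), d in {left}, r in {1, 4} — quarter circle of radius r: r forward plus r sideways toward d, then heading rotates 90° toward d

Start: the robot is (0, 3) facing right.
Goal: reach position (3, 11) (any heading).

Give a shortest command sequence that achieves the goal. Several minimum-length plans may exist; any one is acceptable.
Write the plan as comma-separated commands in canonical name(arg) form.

straight(4), arc(left, 4), arc(left, 4), straight(1)

begin: (0, 3) facing right
1. straight(4) → (4, 3) facing right
2. arc(left, 4) → (8, 7) facing up
3. arc(left, 4) → (4, 11) facing left
4. straight(1) → (3, 11) facing left
nothing shorter than 4 reaches the goal.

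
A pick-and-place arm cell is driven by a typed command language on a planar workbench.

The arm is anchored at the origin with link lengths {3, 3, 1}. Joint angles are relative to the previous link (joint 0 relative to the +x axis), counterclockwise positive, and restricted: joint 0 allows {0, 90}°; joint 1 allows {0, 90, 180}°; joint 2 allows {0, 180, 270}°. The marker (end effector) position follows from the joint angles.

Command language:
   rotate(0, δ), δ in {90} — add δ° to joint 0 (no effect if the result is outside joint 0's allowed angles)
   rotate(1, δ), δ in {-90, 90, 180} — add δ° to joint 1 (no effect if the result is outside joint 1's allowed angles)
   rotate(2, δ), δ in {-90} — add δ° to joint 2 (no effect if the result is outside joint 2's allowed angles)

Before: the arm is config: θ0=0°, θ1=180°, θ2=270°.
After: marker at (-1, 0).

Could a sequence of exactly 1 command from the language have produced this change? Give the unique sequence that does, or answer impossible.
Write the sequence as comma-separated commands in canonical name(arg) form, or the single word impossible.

initial: config: θ0=0°, θ1=180°, θ2=270°
step 1 (rotate(0, 90)): config: θ0=90°, θ1=180°, θ2=270°
no other 1-command option fits: unique.

rotate(0, 90)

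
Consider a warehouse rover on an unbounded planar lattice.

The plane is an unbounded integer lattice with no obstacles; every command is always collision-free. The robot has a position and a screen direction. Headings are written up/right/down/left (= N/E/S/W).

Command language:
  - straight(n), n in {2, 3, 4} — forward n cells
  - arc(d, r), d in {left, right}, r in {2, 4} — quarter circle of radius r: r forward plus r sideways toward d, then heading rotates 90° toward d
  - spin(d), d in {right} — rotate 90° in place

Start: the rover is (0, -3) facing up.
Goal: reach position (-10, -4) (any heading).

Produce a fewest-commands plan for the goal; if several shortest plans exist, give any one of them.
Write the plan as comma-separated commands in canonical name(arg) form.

arc(left, 4), straight(4), arc(left, 2), straight(3)

start: (0, -3) facing up
[1] after arc(left, 4): (-4, 1) facing left
[2] after straight(4): (-8, 1) facing left
[3] after arc(left, 2): (-10, -1) facing down
[4] after straight(3): (-10, -4) facing down
shorter routes all fall short; 4 is best.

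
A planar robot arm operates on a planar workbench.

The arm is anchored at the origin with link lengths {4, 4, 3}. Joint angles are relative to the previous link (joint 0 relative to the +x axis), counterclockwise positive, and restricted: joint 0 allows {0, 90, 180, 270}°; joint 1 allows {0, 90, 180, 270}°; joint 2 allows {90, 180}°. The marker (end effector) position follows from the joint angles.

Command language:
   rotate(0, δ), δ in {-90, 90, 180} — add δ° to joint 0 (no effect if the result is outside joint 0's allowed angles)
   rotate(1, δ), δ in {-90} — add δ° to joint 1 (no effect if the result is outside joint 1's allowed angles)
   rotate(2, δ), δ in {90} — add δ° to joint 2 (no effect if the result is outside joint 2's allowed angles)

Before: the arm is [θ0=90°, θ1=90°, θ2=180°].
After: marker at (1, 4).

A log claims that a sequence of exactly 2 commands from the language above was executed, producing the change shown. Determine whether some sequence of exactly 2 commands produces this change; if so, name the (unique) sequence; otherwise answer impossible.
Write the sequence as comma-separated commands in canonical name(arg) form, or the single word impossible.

rotate(1, -90), rotate(1, -90)

initial: [θ0=90°, θ1=90°, θ2=180°]
[1] after rotate(1, -90): [θ0=90°, θ1=0°, θ2=180°]
[2] after rotate(1, -90): [θ0=90°, θ1=270°, θ2=180°]
no other 2-command option fits: unique.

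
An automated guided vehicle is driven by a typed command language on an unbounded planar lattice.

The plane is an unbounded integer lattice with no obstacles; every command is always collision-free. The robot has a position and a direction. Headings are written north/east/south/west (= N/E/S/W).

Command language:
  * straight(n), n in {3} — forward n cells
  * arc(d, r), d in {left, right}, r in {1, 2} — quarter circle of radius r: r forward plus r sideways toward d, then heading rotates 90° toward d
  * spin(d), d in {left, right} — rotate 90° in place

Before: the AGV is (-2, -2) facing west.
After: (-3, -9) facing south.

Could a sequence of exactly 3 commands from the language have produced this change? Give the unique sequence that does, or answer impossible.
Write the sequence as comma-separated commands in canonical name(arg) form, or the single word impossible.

arc(left, 1), straight(3), straight(3)

key: cell and facing (now S) both changed — the 3 commands mix motion and turning
t0: (-2, -2) facing west
1. arc(left, 1) → (-3, -3) facing south
2. straight(3) → (-3, -6) facing south
3. straight(3) → (-3, -9) facing south
no rival 3-sequence matches.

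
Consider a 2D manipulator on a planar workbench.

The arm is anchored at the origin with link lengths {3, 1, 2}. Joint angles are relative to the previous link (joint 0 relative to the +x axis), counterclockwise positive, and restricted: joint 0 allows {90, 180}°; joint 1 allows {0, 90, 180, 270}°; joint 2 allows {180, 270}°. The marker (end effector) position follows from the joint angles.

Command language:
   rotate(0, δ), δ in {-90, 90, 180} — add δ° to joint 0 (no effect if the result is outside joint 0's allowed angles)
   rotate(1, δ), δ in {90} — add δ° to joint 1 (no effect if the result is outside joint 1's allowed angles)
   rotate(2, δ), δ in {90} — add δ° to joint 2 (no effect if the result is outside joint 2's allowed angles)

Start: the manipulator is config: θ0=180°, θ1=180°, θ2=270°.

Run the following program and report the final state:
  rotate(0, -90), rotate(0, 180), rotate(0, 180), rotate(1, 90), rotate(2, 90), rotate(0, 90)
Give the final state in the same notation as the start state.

config: θ0=180°, θ1=270°, θ2=270°

from: config: θ0=180°, θ1=180°, θ2=270°
1. rotate(0, -90) → config: θ0=90°, θ1=180°, θ2=270°
2. rotate(0, 180) → config: θ0=90°, θ1=180°, θ2=270°
3. rotate(0, 180) → config: θ0=90°, θ1=180°, θ2=270°
4. rotate(1, 90) → config: θ0=90°, θ1=270°, θ2=270°
5. rotate(2, 90) → config: θ0=90°, θ1=270°, θ2=270°
6. rotate(0, 90) → config: θ0=180°, θ1=270°, θ2=270°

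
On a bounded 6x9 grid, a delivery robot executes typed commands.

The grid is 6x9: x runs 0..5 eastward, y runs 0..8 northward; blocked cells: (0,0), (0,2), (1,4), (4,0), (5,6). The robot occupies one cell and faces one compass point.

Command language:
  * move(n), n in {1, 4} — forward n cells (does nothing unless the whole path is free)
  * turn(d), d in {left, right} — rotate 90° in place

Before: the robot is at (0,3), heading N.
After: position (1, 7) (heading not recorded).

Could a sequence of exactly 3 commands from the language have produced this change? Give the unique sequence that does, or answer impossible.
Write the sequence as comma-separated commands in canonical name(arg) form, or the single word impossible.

key: order matters: swapping move(4) and move(1) lands elsewhere
t0: at (0,3), heading N
t=1 move(4) ⇒ at (0,7), heading N
t=2 turn(right) ⇒ at (0,7), heading E
t=3 move(1) ⇒ at (1,7), heading E
uniquely the one of 64 3-step routes that fits.

move(4), turn(right), move(1)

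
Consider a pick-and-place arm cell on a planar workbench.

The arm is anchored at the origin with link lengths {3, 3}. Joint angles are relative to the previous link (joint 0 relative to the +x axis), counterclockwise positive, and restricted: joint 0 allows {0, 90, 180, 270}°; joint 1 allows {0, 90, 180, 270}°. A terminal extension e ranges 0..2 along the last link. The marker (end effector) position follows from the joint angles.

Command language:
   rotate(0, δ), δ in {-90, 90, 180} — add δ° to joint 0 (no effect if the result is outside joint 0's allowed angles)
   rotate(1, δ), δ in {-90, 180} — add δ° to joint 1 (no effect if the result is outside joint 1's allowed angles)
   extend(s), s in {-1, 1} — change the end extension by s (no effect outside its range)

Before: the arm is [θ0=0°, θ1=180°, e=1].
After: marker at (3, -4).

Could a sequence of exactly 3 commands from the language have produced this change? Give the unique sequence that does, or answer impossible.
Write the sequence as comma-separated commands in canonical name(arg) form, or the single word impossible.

rotate(1, -90), rotate(1, -90), rotate(1, -90)

t0: [θ0=0°, θ1=180°, e=1]
t=1 rotate(1, -90) ⇒ [θ0=0°, θ1=90°, e=1]
t=2 rotate(1, -90) ⇒ [θ0=0°, θ1=0°, e=1]
t=3 rotate(1, -90) ⇒ [θ0=0°, θ1=270°, e=1]
all 343 alternatives checked — unique.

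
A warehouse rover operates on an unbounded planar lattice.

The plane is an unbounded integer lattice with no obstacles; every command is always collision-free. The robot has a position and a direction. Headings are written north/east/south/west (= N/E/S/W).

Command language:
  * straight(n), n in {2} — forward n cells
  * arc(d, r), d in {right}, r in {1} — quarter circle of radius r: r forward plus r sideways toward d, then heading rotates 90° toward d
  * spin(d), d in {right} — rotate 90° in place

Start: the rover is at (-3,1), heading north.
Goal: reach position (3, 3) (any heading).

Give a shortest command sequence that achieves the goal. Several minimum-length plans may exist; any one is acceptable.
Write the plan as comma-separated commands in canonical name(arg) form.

straight(2), arc(right, 1), straight(2), straight(2), arc(right, 1)

start: at (-3,1), heading north
[1] after straight(2): at (-3,3), heading north
[2] after arc(right, 1): at (-2,4), heading east
[3] after straight(2): at (0,4), heading east
[4] after straight(2): at (2,4), heading east
[5] after arc(right, 1): at (3,3), heading south
shorter routes all fall short; 5 is best.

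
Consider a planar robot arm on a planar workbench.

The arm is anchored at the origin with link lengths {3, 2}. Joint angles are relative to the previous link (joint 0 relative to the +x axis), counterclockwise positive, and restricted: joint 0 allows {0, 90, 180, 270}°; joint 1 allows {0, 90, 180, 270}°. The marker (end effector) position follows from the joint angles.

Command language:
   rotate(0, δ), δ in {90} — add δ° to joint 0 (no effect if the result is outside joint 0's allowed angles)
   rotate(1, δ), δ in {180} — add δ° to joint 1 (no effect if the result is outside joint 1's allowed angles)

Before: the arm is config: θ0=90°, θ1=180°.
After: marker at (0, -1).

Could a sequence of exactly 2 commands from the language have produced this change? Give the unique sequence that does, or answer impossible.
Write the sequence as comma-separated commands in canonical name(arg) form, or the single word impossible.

initial: config: θ0=90°, θ1=180°
1. rotate(0, 90) → config: θ0=180°, θ1=180°
2. rotate(0, 90) → config: θ0=270°, θ1=180°
no other 2-command option fits: unique.

rotate(0, 90), rotate(0, 90)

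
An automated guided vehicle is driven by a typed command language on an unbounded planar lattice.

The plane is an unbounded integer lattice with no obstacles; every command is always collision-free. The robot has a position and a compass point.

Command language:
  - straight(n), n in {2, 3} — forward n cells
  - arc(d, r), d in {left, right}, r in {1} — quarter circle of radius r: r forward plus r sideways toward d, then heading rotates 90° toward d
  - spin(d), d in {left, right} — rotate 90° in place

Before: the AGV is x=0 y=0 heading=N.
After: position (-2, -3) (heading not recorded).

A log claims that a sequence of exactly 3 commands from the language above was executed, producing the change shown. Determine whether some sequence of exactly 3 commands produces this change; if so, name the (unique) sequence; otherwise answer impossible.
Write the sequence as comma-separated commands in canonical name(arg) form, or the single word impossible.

key: order matters: swapping arc(left, 1) and straight(3) lands elsewhere
from: x=0 y=0 heading=N
[1] after arc(left, 1): x=-1 y=1 heading=W
[2] after arc(left, 1): x=-2 y=0 heading=S
[3] after straight(3): x=-2 y=-3 heading=S
no other 3-command option fits: unique.

arc(left, 1), arc(left, 1), straight(3)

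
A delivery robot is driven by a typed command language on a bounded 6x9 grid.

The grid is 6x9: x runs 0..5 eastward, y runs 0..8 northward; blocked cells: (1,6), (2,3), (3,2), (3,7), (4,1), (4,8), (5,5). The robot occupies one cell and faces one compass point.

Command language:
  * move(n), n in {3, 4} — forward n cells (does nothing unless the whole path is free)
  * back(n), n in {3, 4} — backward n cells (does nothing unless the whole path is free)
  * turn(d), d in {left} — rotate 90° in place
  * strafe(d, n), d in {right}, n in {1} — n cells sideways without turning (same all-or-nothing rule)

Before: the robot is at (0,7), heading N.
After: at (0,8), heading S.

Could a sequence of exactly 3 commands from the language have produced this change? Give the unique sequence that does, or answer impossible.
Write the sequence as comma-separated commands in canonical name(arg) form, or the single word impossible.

key: position moved to (0,8) AND the heading swung to S — translation plus rotation needed
initial: at (0,7), heading N
step 1 (turn(left)): at (0,7), heading W
step 2 (strafe(right, 1)): at (0,8), heading W
step 3 (turn(left)): at (0,8), heading S
uniquely the one of 216 3-step routes that fits.

turn(left), strafe(right, 1), turn(left)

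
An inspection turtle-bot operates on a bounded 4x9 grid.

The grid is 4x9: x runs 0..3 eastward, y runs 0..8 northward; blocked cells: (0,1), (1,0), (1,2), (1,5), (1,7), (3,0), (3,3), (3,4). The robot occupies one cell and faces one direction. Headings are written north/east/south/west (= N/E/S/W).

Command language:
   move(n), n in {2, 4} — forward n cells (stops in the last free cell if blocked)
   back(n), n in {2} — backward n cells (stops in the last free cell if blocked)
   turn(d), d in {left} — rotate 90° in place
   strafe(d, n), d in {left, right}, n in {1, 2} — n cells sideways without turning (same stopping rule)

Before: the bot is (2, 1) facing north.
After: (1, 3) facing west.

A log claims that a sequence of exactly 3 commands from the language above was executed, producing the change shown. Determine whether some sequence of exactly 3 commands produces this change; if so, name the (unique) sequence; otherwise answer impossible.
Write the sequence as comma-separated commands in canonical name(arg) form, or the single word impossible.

key: running turn(left) before move(2) would end elsewhere — order is forced
initial: (2, 1) facing north
step 1 (move(2)): (2, 3) facing north
step 2 (strafe(left, 1)): (1, 3) facing north
step 3 (turn(left)): (1, 3) facing west
uniquely the one of 512 3-step routes that fits.

move(2), strafe(left, 1), turn(left)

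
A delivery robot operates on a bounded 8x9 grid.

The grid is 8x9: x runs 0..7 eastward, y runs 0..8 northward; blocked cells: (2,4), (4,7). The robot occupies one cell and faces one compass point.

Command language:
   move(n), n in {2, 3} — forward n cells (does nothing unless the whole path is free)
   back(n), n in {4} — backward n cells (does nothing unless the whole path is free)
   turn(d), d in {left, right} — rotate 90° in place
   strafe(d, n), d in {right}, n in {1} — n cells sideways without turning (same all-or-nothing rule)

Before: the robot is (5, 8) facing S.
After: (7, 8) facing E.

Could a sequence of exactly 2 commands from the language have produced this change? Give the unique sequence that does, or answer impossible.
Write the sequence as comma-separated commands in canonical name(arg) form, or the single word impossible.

turn(left), move(2)

key: cell and facing (now E) both changed — the 2 commands mix motion and turning
initial: (5, 8) facing S
step 1 (turn(left)): (5, 8) facing E
step 2 (move(2)): (7, 8) facing E
uniquely the one of 36 2-step routes that fits.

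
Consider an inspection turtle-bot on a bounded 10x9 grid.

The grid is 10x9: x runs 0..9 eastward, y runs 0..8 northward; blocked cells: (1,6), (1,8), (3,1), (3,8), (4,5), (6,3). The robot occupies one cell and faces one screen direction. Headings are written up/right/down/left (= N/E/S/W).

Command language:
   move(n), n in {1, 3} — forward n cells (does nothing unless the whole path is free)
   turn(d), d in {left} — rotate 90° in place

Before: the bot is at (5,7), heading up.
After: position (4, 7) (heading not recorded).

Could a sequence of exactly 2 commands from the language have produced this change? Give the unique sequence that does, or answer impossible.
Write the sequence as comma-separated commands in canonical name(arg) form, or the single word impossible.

key: order matters: swapping turn(left) and move(1) lands elsewhere
initial: at (5,7), heading up
step 1 (turn(left)): at (5,7), heading left
step 2 (move(1)): at (4,7), heading left
no other 2-command option fits: unique.

turn(left), move(1)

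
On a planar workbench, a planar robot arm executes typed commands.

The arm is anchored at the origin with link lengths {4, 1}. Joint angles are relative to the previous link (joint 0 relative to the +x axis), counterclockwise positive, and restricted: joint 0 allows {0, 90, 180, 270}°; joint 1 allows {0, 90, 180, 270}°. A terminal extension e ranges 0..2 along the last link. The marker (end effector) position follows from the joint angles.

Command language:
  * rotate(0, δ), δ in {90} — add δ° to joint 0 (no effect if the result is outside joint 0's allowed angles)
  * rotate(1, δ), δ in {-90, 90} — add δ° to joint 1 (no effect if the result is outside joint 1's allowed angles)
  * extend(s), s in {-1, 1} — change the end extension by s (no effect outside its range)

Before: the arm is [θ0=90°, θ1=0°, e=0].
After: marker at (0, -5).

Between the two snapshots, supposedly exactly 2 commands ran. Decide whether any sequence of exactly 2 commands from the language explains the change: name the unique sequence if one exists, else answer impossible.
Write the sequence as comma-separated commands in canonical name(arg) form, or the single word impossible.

rotate(0, 90), rotate(0, 90)

start: [θ0=90°, θ1=0°, e=0]
[1] after rotate(0, 90): [θ0=180°, θ1=0°, e=0]
[2] after rotate(0, 90): [θ0=270°, θ1=0°, e=0]
no other 2-command option fits: unique.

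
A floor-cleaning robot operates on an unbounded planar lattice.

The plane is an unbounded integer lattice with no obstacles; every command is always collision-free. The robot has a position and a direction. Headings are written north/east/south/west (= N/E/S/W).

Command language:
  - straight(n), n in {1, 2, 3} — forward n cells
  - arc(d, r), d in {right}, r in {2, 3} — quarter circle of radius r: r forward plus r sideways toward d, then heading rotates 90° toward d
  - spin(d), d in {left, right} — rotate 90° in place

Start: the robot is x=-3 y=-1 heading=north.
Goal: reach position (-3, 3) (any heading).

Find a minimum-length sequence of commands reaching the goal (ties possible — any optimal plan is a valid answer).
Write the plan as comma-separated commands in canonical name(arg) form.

straight(3), straight(1)

start: x=-3 y=-1 heading=north
1. straight(3) → x=-3 y=2 heading=north
2. straight(1) → x=-3 y=3 heading=north
shorter routes all fall short; 2 is best.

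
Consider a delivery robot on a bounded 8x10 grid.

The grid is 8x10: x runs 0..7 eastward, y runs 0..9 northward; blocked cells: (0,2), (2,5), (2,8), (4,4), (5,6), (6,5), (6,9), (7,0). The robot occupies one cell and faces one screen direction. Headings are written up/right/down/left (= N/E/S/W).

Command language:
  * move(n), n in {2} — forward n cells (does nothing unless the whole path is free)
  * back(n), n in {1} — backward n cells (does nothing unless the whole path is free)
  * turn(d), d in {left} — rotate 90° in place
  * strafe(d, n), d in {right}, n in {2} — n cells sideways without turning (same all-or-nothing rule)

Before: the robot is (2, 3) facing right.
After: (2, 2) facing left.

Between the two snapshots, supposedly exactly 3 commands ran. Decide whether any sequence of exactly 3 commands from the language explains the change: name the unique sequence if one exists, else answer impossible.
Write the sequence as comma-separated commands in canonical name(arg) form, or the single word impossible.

turn(left), back(1), turn(left)

key: cell and facing (now W) both changed — the 3 commands mix motion and turning
initial: (2, 3) facing right
[1] after turn(left): (2, 3) facing up
[2] after back(1): (2, 2) facing up
[3] after turn(left): (2, 2) facing left
all 64 alternatives checked — unique.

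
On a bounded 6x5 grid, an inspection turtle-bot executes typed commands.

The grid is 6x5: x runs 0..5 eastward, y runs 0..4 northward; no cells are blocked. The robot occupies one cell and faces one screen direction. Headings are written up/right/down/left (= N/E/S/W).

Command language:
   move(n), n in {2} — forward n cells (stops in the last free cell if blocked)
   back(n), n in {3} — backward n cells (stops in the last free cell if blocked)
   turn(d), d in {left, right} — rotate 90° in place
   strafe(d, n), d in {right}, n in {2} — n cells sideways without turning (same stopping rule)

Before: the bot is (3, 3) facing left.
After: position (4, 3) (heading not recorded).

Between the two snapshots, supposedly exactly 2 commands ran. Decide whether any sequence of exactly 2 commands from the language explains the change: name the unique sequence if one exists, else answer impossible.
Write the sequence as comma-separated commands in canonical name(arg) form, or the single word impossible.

key: running back(3) before move(2) would end elsewhere — order is forced
t0: (3, 3) facing left
1. move(2) → (1, 3) facing left
2. back(3) → (4, 3) facing left
no rival 2-sequence matches.

move(2), back(3)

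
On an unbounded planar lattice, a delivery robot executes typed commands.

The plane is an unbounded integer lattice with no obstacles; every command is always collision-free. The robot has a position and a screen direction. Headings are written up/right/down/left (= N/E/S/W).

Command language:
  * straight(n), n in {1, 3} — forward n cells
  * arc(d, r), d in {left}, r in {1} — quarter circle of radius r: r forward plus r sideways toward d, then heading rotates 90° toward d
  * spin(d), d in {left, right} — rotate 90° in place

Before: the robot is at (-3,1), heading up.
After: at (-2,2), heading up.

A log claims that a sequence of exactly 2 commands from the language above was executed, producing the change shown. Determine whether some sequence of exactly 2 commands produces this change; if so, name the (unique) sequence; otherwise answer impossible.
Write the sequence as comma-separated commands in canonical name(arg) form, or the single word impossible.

key: running arc(left, 1) before spin(right) would end elsewhere — order is forced
start: at (-3,1), heading up
[1] after spin(right): at (-3,1), heading right
[2] after arc(left, 1): at (-2,2), heading up
uniquely the one of 25 2-step routes that fits.

spin(right), arc(left, 1)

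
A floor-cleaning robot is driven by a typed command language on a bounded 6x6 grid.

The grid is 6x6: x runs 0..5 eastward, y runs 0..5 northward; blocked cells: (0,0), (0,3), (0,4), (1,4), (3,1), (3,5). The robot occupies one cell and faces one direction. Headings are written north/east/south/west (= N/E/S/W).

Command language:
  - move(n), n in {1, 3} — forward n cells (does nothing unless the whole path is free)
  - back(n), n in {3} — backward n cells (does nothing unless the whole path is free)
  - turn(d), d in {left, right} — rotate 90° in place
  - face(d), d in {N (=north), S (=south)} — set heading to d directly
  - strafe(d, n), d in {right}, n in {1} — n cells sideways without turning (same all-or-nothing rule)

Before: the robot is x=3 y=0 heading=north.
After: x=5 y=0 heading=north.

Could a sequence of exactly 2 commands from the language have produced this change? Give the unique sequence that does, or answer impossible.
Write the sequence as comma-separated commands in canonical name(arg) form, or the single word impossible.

strafe(right, 1), strafe(right, 1)

key: heading stays N — no command in the sequence turns
t0: x=3 y=0 heading=north
[1] after strafe(right, 1): x=4 y=0 heading=north
[2] after strafe(right, 1): x=5 y=0 heading=north
no rival 2-sequence matches.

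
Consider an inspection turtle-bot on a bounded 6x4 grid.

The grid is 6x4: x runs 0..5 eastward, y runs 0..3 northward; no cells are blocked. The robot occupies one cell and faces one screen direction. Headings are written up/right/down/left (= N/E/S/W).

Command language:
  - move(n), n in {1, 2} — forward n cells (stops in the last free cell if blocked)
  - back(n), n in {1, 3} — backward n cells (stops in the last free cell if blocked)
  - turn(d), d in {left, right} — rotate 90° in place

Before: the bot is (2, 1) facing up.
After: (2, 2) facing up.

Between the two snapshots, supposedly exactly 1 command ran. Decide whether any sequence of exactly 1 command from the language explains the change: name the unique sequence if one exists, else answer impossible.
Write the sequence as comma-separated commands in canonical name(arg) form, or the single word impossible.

key: heading stays N — the single command does not turn
initial: (2, 1) facing up
1. move(1) → (2, 2) facing up
no other 1-command option fits: unique.

move(1)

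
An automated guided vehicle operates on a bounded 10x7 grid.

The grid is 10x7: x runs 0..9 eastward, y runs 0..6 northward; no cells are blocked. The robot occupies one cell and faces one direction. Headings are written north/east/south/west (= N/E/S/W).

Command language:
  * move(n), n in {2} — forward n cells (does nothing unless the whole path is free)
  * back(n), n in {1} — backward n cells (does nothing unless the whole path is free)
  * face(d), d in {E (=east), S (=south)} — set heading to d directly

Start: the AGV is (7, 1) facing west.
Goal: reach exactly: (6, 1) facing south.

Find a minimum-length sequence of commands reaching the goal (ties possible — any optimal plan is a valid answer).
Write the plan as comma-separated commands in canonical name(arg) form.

t0: (7, 1) facing west
t=1 move(2) ⇒ (5, 1) facing west
t=2 back(1) ⇒ (6, 1) facing west
t=3 face(S) ⇒ (6, 1) facing south
minimal: 3 command(s), checked below 3.

move(2), back(1), face(S)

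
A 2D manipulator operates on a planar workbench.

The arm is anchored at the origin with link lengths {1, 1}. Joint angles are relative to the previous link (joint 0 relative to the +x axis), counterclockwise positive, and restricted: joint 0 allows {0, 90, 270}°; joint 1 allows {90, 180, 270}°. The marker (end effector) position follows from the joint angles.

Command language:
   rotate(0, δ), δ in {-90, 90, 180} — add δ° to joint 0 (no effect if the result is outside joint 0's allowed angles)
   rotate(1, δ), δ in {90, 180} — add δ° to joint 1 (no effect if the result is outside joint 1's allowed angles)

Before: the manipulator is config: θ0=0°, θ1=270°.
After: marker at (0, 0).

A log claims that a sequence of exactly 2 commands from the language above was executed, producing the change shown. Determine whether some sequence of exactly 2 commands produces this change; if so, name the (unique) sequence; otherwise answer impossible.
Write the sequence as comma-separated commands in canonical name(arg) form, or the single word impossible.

rotate(1, 180), rotate(1, 90)

key: order matters: swapping rotate(1, 180) and rotate(1, 90) lands elsewhere
t0: config: θ0=0°, θ1=270°
1. rotate(1, 180) → config: θ0=0°, θ1=90°
2. rotate(1, 90) → config: θ0=0°, θ1=180°
no rival 2-sequence matches.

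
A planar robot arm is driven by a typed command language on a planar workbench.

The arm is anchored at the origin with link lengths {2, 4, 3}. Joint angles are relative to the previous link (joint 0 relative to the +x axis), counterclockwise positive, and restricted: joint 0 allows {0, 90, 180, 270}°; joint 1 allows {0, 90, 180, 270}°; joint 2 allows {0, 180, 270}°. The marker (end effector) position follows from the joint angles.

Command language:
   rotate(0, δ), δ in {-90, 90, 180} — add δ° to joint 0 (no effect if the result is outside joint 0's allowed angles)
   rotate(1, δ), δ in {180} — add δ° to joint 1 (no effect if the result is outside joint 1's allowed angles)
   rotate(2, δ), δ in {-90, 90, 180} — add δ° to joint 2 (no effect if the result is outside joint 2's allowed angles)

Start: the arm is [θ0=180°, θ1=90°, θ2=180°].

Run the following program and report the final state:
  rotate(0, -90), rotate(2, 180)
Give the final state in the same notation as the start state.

[θ0=90°, θ1=90°, θ2=0°]

initial: [θ0=180°, θ1=90°, θ2=180°]
t=1 rotate(0, -90) ⇒ [θ0=90°, θ1=90°, θ2=180°]
t=2 rotate(2, 180) ⇒ [θ0=90°, θ1=90°, θ2=0°]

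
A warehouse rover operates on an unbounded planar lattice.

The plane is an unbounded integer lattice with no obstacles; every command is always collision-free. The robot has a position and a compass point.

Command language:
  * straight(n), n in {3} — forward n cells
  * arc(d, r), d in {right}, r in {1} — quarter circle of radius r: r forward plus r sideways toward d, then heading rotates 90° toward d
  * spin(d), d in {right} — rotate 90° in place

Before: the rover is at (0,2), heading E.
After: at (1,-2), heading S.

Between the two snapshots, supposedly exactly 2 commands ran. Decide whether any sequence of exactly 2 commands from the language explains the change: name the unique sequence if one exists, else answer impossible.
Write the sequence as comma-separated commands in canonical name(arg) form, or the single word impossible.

arc(right, 1), straight(3)

key: running straight(3) before arc(right, 1) would end elsewhere — order is forced
from: at (0,2), heading E
[1] after arc(right, 1): at (1,1), heading S
[2] after straight(3): at (1,-2), heading S
uniquely the one of 9 2-step routes that fits.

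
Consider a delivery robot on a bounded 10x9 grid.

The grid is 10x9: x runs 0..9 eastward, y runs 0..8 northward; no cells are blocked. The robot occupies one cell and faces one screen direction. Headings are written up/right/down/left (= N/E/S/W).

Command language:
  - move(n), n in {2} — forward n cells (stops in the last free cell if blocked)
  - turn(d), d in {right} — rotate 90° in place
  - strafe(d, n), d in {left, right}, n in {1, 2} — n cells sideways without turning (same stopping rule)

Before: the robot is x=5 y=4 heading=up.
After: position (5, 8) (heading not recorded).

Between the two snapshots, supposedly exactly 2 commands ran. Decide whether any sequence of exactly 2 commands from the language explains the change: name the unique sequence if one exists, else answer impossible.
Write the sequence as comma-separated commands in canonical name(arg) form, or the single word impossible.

move(2), move(2)

begin: x=5 y=4 heading=up
t=1 move(2) ⇒ x=5 y=6 heading=up
t=2 move(2) ⇒ x=5 y=8 heading=up
no other 2-command option fits: unique.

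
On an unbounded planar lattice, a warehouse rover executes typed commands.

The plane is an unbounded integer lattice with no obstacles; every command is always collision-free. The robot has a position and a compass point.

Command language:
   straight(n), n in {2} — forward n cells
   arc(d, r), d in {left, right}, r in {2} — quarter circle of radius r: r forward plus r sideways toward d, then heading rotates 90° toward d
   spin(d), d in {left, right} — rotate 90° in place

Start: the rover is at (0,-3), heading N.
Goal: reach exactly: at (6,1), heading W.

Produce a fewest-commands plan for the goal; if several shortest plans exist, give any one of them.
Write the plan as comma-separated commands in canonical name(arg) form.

from: at (0,-3), heading N
t=1 arc(right, 2) ⇒ at (2,-1), heading E
t=2 straight(2) ⇒ at (4,-1), heading E
t=3 arc(left, 2) ⇒ at (6,1), heading N
t=4 spin(left) ⇒ at (6,1), heading W
minimal: 4 command(s), checked below 4.

arc(right, 2), straight(2), arc(left, 2), spin(left)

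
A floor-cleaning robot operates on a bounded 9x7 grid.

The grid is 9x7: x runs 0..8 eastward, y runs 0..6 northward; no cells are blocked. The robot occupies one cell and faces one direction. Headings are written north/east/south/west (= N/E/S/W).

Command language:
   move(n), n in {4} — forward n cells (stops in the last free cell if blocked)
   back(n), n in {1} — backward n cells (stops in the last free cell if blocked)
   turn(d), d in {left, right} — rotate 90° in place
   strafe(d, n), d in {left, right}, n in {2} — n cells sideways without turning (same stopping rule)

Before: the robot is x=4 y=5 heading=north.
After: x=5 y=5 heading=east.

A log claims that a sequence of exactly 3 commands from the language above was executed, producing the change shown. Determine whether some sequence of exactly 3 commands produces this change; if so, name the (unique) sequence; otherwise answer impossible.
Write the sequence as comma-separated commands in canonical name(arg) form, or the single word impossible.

key: running back(1) before strafe(right, 2) would end elsewhere — order is forced
t0: x=4 y=5 heading=north
step 1 (strafe(right, 2)): x=6 y=5 heading=north
step 2 (turn(right)): x=6 y=5 heading=east
step 3 (back(1)): x=5 y=5 heading=east
uniquely the one of 216 3-step routes that fits.

strafe(right, 2), turn(right), back(1)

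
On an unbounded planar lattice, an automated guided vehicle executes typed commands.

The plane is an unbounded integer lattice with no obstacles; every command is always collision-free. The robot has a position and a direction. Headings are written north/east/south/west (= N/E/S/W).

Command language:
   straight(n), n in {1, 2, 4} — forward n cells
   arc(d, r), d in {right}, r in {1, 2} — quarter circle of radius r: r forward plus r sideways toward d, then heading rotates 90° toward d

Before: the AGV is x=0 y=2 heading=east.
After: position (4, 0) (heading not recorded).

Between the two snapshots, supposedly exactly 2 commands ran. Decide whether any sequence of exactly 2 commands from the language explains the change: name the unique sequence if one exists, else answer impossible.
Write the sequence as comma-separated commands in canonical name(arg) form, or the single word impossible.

straight(2), arc(right, 2)

key: order matters: swapping straight(2) and arc(right, 2) lands elsewhere
t0: x=0 y=2 heading=east
step 1 (straight(2)): x=2 y=2 heading=east
step 2 (arc(right, 2)): x=4 y=0 heading=south
no other 2-command option fits: unique.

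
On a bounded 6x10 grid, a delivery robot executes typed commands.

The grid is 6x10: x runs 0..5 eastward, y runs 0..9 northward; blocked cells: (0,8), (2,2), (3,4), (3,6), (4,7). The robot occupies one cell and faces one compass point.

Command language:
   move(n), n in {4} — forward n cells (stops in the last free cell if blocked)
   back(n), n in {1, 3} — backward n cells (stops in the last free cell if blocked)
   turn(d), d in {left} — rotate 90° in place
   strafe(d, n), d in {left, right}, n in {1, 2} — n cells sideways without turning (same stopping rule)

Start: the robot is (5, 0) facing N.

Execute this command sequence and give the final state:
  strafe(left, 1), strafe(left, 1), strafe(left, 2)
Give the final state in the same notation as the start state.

(1, 0) facing N

from: (5, 0) facing N
t=1 strafe(left, 1) ⇒ (4, 0) facing N
t=2 strafe(left, 1) ⇒ (3, 0) facing N
t=3 strafe(left, 2) ⇒ (1, 0) facing N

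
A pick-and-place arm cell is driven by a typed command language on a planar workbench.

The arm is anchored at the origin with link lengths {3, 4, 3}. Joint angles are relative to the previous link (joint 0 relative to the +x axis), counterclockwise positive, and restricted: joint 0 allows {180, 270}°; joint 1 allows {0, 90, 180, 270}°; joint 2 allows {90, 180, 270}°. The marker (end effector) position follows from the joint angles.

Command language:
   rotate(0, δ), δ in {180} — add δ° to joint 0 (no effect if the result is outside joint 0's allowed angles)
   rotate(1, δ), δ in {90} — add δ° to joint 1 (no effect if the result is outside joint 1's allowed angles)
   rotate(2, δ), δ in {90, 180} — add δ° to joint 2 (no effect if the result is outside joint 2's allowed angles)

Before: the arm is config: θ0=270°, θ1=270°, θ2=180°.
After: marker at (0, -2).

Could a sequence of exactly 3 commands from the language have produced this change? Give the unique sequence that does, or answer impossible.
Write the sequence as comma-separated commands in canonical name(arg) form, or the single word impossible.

rotate(1, 90), rotate(1, 90), rotate(1, 90)

from: config: θ0=270°, θ1=270°, θ2=180°
[1] after rotate(1, 90): config: θ0=270°, θ1=0°, θ2=180°
[2] after rotate(1, 90): config: θ0=270°, θ1=90°, θ2=180°
[3] after rotate(1, 90): config: θ0=270°, θ1=180°, θ2=180°
no rival 3-sequence matches.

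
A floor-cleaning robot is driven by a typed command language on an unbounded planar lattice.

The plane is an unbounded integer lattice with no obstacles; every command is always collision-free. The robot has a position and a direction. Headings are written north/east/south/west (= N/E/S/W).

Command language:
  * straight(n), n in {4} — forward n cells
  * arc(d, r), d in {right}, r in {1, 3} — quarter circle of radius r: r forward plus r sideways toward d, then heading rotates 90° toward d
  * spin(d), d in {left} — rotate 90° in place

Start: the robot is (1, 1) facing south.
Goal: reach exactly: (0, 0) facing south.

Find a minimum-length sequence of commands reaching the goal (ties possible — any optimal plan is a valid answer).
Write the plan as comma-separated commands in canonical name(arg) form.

arc(right, 1), spin(left)

begin: (1, 1) facing south
step 1 (arc(right, 1)): (0, 0) facing west
step 2 (spin(left)): (0, 0) facing south
shorter routes all fall short; 2 is best.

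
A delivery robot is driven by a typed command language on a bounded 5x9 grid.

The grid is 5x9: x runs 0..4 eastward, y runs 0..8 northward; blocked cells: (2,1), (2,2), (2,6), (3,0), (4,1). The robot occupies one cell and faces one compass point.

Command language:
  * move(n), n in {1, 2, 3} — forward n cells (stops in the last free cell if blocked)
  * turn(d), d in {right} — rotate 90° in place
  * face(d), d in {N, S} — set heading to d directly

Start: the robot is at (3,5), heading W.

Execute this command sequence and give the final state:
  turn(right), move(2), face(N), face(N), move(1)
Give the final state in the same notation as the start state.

at (3,8), heading N

from: at (3,5), heading W
1. turn(right) → at (3,5), heading N
2. move(2) → at (3,7), heading N
3. face(N) → at (3,7), heading N
4. face(N) → at (3,7), heading N
5. move(1) → at (3,8), heading N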